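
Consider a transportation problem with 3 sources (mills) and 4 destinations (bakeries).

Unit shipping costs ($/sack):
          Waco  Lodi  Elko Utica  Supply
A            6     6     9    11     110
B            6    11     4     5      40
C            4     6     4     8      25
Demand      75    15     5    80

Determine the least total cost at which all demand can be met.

A cheapest plan:
  A->Waco: 75 sacks
  A->Lodi: 15 sacks
  A->Utica: 20 sacks
  B->Utica: 40 sacks
  C->Elko: 5 sacks
  C->Utica: 20 sacks
Total cost = $1140.
(Supply check: A ships 110; B ships 40; C ships 25.)

1140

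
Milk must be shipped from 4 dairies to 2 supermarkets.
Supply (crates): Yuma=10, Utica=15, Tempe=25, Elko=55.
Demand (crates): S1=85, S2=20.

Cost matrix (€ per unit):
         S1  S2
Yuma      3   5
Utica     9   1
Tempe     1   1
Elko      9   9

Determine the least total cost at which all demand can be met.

One minimum-cost allocation:
  Yuma->S1: 10 crates
  Utica->S2: 15 crates
  Tempe->S1: 20 crates
  Tempe->S2: 5 crates
  Elko->S1: 55 crates
Total cost = €565.

565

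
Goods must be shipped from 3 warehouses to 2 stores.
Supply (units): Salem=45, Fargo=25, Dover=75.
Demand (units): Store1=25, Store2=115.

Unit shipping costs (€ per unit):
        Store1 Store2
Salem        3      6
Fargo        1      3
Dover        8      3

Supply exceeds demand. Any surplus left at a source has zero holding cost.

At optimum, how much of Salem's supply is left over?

5

An optimal plan:
  Salem to Store1: 25 × €3 = €75
  Salem to Store2: 15 × €6 = €90
  Fargo to Store2: 25 × €3 = €75
  Dover to Store2: 75 × €3 = €225
Total cost = €465.
Salem ships 40 of its 45, leaving 5.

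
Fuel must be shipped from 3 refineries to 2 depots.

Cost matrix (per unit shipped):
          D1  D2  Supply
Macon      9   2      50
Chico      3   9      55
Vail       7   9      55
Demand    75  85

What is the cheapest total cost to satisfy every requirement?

One minimum-cost allocation:
  Macon→D2: 50 × 2 = 100
  Chico→D1: 55 × 3 = 165
  Vail→D1: 20 × 7 = 140
  Vail→D2: 35 × 9 = 315
Total = 100 + 165 + 140 + 315 = 720.
(Supply check: Macon ships 50; Chico ships 55; Vail ships 55.)

720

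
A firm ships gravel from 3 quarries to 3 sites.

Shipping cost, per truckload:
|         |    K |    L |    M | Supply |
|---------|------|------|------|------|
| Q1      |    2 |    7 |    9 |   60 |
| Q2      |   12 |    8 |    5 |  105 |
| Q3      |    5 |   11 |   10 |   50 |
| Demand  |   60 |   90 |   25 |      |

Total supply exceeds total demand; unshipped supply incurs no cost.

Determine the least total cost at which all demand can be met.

985

One minimum-cost allocation:
  Q1 to K: 50 × 2 = 100
  Q1 to L: 10 × 7 = 70
  Q2 to L: 80 × 8 = 640
  Q2 to M: 25 × 5 = 125
  Q3 to K: 10 × 5 = 50
Total = 100 + 70 + 640 + 125 + 50 = 985.
(Supply check: Q1 ships 60; Q2 ships 105; Q3 ships 10.)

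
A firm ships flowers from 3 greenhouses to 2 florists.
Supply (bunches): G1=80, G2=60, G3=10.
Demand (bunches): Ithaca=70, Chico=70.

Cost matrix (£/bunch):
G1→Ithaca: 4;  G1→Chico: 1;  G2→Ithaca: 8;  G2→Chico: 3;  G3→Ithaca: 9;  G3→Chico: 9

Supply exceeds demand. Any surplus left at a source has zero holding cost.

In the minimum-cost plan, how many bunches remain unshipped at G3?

Minimum-cost shipments:
  G1–Ithaca: 70 × £4 = £280
  G1–Chico: 10 × £1 = £10
  G2–Chico: 60 × £3 = £180
Total cost = £470.
G3 ships 0 of its 10, leaving 10.

10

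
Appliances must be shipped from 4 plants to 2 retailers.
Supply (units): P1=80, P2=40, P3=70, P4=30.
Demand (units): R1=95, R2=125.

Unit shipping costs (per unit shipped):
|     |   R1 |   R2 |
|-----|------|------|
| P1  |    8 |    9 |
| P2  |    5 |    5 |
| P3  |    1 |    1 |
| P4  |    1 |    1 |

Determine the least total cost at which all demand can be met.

Optimal allocation:
  P1->R1: 80 × 8 = 640
  P2->R1: 15 × 5 = 75
  P2->R2: 25 × 5 = 125
  P3->R2: 70 × 1 = 70
  P4->R2: 30 × 1 = 30
Total = 640 + 75 + 125 + 70 + 30 = 940.

940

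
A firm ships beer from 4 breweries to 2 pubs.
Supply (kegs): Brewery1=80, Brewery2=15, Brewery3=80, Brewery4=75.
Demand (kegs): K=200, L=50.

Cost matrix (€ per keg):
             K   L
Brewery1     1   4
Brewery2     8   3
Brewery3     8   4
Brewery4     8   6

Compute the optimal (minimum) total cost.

An optimal shipping plan:
  Brewery1–K: 80 kegs
  Brewery2–L: 15 kegs
  Brewery3–K: 45 kegs
  Brewery3–L: 35 kegs
  Brewery4–K: 75 kegs
Total cost = €1225.

1225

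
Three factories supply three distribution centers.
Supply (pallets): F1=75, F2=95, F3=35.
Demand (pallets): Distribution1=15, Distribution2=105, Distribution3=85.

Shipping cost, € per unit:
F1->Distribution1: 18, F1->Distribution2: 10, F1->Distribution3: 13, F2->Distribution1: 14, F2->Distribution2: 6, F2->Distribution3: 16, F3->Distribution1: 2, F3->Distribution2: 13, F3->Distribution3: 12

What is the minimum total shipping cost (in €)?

1785

One minimum-cost allocation:
  F1->Distribution2: 10 pallets
  F1->Distribution3: 65 pallets
  F2->Distribution2: 95 pallets
  F3->Distribution1: 15 pallets
  F3->Distribution3: 20 pallets
Total cost = €1785.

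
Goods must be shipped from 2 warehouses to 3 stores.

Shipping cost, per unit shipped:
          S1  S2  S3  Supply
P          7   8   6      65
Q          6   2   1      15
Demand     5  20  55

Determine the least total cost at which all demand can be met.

Optimal allocation:
  P to S1: 5 × 7 = 35
  P to S2: 5 × 8 = 40
  P to S3: 55 × 6 = 330
  Q to S2: 15 × 2 = 30
Total = 35 + 40 + 330 + 30 = 435.

435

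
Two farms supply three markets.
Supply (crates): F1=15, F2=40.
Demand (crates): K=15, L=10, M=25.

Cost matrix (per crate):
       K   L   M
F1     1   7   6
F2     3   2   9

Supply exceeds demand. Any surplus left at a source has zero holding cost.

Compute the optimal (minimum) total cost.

Optimal allocation:
  F1 to M: 15 × 6 = 90
  F2 to K: 15 × 3 = 45
  F2 to L: 10 × 2 = 20
  F2 to M: 10 × 9 = 90
Total = 90 + 45 + 20 + 90 = 245.

245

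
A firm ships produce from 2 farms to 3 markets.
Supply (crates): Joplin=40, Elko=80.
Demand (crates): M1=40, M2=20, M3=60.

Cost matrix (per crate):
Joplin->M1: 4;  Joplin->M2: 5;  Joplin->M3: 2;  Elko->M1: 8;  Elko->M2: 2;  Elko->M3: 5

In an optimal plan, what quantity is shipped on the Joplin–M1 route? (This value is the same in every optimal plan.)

40

Solving gives:
  Joplin->M1: 40 × 4 = 160
  Elko->M2: 20 × 2 = 40
  Elko->M3: 60 × 5 = 300
Total cost = 500.
So Joplin→M1 carries 40 crates.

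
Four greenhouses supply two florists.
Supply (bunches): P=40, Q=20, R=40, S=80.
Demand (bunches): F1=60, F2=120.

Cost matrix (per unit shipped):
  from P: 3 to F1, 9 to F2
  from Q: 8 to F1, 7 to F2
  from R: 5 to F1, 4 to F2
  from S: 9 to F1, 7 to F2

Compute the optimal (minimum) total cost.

A cheapest plan:
  P->F1: 40 × 3 = 120
  Q->F1: 20 × 8 = 160
  R->F2: 40 × 4 = 160
  S->F2: 80 × 7 = 560
Total = 120 + 160 + 160 + 560 = 1000.
(Supply check: P ships 40; Q ships 20; R ships 40; S ships 80.)

1000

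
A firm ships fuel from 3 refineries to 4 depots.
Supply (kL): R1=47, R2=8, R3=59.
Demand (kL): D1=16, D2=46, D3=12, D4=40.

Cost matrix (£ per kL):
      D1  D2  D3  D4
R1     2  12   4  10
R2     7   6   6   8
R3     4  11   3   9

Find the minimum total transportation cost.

925

A cheapest plan:
  R1->D1: 16 × £2 = £32
  R1->D2: 31 × £12 = £372
  R2->D2: 8 × £6 = £48
  R3->D2: 7 × £11 = £77
  R3->D3: 12 × £3 = £36
  R3->D4: 40 × £9 = £360
Total = 32 + 372 + 48 + 77 + 36 + 360 = £925.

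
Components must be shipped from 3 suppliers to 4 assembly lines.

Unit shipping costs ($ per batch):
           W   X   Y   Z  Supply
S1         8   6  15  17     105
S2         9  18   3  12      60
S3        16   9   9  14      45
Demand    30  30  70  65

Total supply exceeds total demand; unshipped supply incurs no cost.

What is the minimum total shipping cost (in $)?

1690

A cheapest plan:
  S1 to W: 30 × $8 = $240
  S1 to X: 30 × $6 = $180
  S1 to Z: 30 × $17 = $510
  S2 to Y: 60 × $3 = $180
  S3 to Y: 10 × $9 = $90
  S3 to Z: 35 × $14 = $490
Total = 240 + 180 + 510 + 180 + 90 + 490 = $1690.
(Supply check: S1 ships 90; S2 ships 60; S3 ships 45.)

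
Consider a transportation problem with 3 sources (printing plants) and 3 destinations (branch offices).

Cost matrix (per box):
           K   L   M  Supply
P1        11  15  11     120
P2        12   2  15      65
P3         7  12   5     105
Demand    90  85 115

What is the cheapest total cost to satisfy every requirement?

An optimal shipping plan:
  P1 to K: 90 × 11 = 990
  P1 to L: 20 × 15 = 300
  P1 to M: 10 × 11 = 110
  P2 to L: 65 × 2 = 130
  P3 to M: 105 × 5 = 525
Total = 990 + 300 + 110 + 130 + 525 = 2055.
(Supply check: P1 ships 120; P2 ships 65; P3 ships 105.)

2055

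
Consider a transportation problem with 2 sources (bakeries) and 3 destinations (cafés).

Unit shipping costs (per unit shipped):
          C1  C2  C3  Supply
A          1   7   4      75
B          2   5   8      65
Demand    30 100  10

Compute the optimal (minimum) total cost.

Optimal allocation:
  A→C1: 30 trays
  A→C2: 35 trays
  A→C3: 10 trays
  B→C2: 65 trays
Total cost = 640.
(Supply check: A ships 75; B ships 65.)

640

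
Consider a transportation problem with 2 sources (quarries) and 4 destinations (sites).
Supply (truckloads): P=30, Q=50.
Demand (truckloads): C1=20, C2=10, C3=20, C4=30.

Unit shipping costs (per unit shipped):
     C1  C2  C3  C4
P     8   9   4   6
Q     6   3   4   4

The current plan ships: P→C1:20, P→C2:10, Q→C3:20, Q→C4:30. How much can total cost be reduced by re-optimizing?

80

Current plan cost = 20·8 + 10·9 + 20·4 + 30·4 = 450.
Optimal plan:
  P–C1: 10 × 8 = 80
  P–C3: 20 × 4 = 80
  Q–C1: 10 × 6 = 60
  Q–C2: 10 × 3 = 30
  Q–C4: 30 × 4 = 120
Optimal cost = 370.
Saving = 450 − 370 = 80.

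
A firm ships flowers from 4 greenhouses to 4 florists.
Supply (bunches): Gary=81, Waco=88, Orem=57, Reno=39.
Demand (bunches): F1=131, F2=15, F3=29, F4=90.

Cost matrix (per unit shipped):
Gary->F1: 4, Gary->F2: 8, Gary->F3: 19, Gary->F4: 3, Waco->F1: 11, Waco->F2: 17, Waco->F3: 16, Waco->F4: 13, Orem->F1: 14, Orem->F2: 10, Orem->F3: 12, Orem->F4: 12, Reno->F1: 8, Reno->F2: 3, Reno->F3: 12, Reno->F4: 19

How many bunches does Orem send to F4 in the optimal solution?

Solving gives:
  Gary to F1: 19 bunches
  Gary to F4: 62 bunches
  Waco to F1: 88 bunches
  Orem to F3: 29 bunches
  Orem to F4: 28 bunches
  Reno to F1: 24 bunches
  Reno to F2: 15 bunches
Total cost = 2151.
So Orem→F4 carries 28 bunches.

28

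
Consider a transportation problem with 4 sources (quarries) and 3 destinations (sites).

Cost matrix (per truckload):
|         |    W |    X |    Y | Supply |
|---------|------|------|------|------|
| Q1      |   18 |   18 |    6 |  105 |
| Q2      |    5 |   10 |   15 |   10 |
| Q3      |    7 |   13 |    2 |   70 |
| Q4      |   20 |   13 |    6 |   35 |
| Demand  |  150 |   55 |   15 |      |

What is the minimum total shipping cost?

One minimum-cost allocation:
  Q1->W: 70 truckloads
  Q1->X: 20 truckloads
  Q1->Y: 15 truckloads
  Q2->W: 10 truckloads
  Q3->W: 70 truckloads
  Q4->X: 35 truckloads
Total cost = 2705.
(Supply check: Q1 ships 105; Q2 ships 10; Q3 ships 70; Q4 ships 35.)

2705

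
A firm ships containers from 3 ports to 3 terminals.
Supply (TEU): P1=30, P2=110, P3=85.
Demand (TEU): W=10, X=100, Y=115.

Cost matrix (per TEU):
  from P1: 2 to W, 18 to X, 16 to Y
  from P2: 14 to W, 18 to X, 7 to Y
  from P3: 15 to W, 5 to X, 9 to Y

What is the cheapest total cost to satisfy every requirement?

1565

Optimal allocation:
  P1→W: 10 × 2 = 20
  P1→X: 15 × 18 = 270
  P1→Y: 5 × 16 = 80
  P2→Y: 110 × 7 = 770
  P3→X: 85 × 5 = 425
Total = 20 + 270 + 80 + 770 + 425 = 1565.
(Supply check: P1 ships 30; P2 ships 110; P3 ships 85.)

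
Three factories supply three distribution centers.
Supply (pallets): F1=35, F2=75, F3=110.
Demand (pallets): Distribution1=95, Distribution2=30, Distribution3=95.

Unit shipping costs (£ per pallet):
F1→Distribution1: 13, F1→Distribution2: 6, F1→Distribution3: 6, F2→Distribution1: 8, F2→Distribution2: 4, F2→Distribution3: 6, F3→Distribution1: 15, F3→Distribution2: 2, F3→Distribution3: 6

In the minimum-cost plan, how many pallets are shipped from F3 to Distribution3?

Solving gives:
  F1 to Distribution1: 20 × £13 = £260
  F1 to Distribution3: 15 × £6 = £90
  F2 to Distribution1: 75 × £8 = £600
  F3 to Distribution2: 30 × £2 = £60
  F3 to Distribution3: 80 × £6 = £480
Total cost = £1490.
So F3→Distribution3 carries 80 pallets.

80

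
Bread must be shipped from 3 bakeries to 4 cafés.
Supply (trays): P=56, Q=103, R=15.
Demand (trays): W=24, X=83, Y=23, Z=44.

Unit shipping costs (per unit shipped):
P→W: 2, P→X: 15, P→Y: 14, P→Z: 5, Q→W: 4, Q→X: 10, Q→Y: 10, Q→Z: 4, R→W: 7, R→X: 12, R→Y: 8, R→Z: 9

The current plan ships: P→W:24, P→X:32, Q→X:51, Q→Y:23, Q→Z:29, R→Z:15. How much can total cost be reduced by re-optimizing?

233

Current plan cost = 24·2 + 32·15 + 51·10 + 23·10 + 29·4 + 15·9 = 1519.
Optimal plan:
  P to W: 24 × 2 = 48
  P to Z: 32 × 5 = 160
  Q to X: 83 × 10 = 830
  Q to Y: 8 × 10 = 80
  Q to Z: 12 × 4 = 48
  R to Y: 15 × 8 = 120
Optimal cost = 1286.
Saving = 1519 − 1286 = 233.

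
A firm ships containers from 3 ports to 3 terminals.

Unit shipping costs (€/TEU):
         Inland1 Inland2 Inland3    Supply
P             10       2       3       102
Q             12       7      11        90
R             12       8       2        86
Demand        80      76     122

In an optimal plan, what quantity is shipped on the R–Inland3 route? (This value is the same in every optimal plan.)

The minimum-cost plan:
  P–Inland2: 66 × €2 = €132
  P–Inland3: 36 × €3 = €108
  Q–Inland1: 80 × €12 = €960
  Q–Inland2: 10 × €7 = €70
  R–Inland3: 86 × €2 = €172
Total cost = €1442.
So R→Inland3 carries 86 TEU.

86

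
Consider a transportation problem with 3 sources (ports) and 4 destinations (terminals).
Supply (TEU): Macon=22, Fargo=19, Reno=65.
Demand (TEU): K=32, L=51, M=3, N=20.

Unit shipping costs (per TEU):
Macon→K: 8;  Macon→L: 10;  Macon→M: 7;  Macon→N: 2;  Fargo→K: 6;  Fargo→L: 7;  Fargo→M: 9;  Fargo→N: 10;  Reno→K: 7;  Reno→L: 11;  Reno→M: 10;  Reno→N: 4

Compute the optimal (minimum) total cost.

772

One minimum-cost allocation:
  Macon->M: 3 TEU
  Macon->N: 19 TEU
  Fargo->L: 19 TEU
  Reno->K: 32 TEU
  Reno->L: 32 TEU
  Reno->N: 1 TEU
Total cost = 772.
(Supply check: Macon ships 22; Fargo ships 19; Reno ships 65.)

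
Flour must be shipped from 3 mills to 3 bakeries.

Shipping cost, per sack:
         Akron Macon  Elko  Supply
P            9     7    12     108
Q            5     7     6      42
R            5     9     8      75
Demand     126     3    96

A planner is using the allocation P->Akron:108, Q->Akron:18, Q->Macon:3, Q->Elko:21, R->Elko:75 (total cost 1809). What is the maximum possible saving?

54

Current plan cost = 108·9 + 18·5 + 3·7 + 21·6 + 75·8 = 1809.
Optimal plan:
  P to Akron: 51 × 9 = 459
  P to Macon: 3 × 7 = 21
  P to Elko: 54 × 12 = 648
  Q to Elko: 42 × 6 = 252
  R to Akron: 75 × 5 = 375
Optimal cost = 1755.
Saving = 1809 − 1755 = 54.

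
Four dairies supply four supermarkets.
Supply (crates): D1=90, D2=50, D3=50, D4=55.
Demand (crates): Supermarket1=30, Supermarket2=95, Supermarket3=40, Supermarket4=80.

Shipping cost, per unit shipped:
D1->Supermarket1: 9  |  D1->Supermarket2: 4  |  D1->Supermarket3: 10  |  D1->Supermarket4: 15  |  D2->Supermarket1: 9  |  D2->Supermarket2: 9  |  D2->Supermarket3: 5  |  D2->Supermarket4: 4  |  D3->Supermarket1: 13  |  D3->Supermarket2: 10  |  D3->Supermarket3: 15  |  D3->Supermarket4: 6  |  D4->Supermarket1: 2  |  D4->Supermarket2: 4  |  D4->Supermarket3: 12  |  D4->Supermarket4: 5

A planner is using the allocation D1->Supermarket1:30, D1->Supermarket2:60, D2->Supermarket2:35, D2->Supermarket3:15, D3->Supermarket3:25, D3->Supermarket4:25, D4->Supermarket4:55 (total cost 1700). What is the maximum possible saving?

620

Current plan cost = 30·9 + 60·4 + 35·9 + 15·5 + 25·15 + 25·6 + 55·5 = 1700.
Optimal plan:
  D1–Supermarket2: 90 × 4 = 360
  D2–Supermarket3: 40 × 5 = 200
  D2–Supermarket4: 10 × 4 = 40
  D3–Supermarket4: 50 × 6 = 300
  D4–Supermarket1: 30 × 2 = 60
  D4–Supermarket2: 5 × 4 = 20
  D4–Supermarket4: 20 × 5 = 100
Optimal cost = 1080.
Saving = 1700 − 1080 = 620.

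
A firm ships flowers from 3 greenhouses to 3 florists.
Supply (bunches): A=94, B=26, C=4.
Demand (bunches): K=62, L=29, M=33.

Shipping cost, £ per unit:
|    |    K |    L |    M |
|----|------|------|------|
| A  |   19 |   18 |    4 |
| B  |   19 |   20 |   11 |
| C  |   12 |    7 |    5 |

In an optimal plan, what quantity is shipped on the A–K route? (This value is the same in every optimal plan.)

36

The minimum-cost plan:
  A to K: 36 × £19 = £684
  A to L: 25 × £18 = £450
  A to M: 33 × £4 = £132
  B to K: 26 × £19 = £494
  C to L: 4 × £7 = £28
Total cost = £1788.
So A→K carries 36 bunches.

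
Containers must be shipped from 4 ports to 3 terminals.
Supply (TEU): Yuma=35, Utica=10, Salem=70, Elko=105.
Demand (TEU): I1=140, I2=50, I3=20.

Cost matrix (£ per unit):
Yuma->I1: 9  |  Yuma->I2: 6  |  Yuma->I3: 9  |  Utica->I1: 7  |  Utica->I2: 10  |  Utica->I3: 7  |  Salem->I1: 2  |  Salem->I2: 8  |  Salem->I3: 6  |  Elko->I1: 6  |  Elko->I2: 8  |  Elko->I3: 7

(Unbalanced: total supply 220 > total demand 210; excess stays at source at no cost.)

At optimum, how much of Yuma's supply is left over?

0

Minimum-cost shipments:
  Yuma–I2: 35 × £6 = £210
  Salem–I1: 70 × £2 = £140
  Elko–I1: 70 × £6 = £420
  Elko–I2: 15 × £8 = £120
  Elko–I3: 20 × £7 = £140
Total cost = £1030.
Yuma ships 35 of its 35, leaving 0.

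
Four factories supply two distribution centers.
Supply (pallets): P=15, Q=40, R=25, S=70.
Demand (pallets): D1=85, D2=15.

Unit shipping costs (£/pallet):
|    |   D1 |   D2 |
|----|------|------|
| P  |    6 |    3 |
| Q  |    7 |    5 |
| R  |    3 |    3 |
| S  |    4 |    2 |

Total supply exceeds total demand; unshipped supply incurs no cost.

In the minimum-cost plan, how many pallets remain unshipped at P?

Minimum-cost shipments:
  P to D2: 5 pallets
  R to D1: 25 pallets
  S to D1: 60 pallets
  S to D2: 10 pallets
Total cost = £350.
P ships 5 of its 15, leaving 10.

10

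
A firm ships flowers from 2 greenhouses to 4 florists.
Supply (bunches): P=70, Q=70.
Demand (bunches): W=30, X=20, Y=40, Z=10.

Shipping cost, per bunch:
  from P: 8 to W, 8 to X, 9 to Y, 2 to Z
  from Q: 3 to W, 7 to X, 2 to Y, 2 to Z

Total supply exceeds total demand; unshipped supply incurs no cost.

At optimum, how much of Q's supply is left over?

0

Minimum-cost shipments:
  P to X: 20 bunches
  P to Z: 10 bunches
  Q to W: 30 bunches
  Q to Y: 40 bunches
Total cost = 350.
Q ships 70 of its 70, leaving 0.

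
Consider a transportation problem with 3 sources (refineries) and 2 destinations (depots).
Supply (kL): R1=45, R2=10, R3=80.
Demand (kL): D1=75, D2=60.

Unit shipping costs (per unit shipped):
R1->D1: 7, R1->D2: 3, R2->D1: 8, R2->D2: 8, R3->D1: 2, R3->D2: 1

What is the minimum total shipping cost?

360

An optimal shipping plan:
  R1 to D2: 45 × 3 = 135
  R2 to D1: 10 × 8 = 80
  R3 to D1: 65 × 2 = 130
  R3 to D2: 15 × 1 = 15
Total = 135 + 80 + 130 + 15 = 360.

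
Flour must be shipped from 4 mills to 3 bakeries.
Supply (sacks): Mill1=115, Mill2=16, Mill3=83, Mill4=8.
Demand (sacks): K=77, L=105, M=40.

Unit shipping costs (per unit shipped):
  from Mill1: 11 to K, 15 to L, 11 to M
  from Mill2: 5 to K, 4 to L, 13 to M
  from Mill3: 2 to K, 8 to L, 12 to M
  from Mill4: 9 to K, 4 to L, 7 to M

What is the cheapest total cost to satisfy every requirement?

Optimal allocation:
  Mill1→L: 75 × 15 = 1125
  Mill1→M: 40 × 11 = 440
  Mill2→L: 16 × 4 = 64
  Mill3→K: 77 × 2 = 154
  Mill3→L: 6 × 8 = 48
  Mill4→L: 8 × 4 = 32
Total = 1125 + 440 + 64 + 154 + 48 + 32 = 1863.

1863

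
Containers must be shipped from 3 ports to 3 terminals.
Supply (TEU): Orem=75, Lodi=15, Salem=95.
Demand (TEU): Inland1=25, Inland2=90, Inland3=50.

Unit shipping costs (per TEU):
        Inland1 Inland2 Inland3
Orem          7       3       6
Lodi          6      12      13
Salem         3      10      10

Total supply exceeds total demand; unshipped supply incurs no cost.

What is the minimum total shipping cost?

950

One minimum-cost allocation:
  Orem->Inland2: 75 × 3 = 225
  Salem->Inland1: 25 × 3 = 75
  Salem->Inland2: 15 × 10 = 150
  Salem->Inland3: 50 × 10 = 500
Total = 225 + 75 + 150 + 500 = 950.
(Supply check: Orem ships 75; Lodi ships 0; Salem ships 90.)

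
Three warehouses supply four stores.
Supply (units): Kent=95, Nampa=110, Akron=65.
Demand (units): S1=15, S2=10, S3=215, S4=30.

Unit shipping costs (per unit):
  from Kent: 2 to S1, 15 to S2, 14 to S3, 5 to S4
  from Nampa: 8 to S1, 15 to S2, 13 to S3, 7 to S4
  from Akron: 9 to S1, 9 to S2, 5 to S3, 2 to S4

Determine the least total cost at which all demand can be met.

One minimum-cost allocation:
  Kent→S1: 15 × 2 = 30
  Kent→S2: 10 × 15 = 150
  Kent→S3: 40 × 14 = 560
  Kent→S4: 30 × 5 = 150
  Nampa→S3: 110 × 13 = 1430
  Akron→S3: 65 × 5 = 325
Total = 30 + 150 + 560 + 150 + 1430 + 325 = 2645.
(Supply check: Kent ships 95; Nampa ships 110; Akron ships 65.)

2645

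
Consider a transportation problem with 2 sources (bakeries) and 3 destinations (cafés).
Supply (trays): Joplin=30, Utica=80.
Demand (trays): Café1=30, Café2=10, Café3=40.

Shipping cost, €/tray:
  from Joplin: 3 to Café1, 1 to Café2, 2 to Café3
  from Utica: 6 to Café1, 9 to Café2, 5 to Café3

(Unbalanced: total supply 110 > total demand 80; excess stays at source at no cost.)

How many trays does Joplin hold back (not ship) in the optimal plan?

An optimal plan:
  Joplin->Café2: 10 × €1 = €10
  Joplin->Café3: 20 × €2 = €40
  Utica->Café1: 30 × €6 = €180
  Utica->Café3: 20 × €5 = €100
Total cost = €330.
Joplin ships 30 of its 30, leaving 0.

0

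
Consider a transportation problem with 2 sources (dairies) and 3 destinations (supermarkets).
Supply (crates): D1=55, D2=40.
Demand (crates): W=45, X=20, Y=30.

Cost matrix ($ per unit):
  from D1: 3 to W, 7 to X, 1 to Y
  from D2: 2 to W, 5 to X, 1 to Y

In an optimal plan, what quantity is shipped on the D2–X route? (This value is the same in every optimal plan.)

Solving gives:
  D1→W: 25 × $3 = $75
  D1→Y: 30 × $1 = $30
  D2→W: 20 × $2 = $40
  D2→X: 20 × $5 = $100
Total cost = $245.
So D2→X carries 20 crates.

20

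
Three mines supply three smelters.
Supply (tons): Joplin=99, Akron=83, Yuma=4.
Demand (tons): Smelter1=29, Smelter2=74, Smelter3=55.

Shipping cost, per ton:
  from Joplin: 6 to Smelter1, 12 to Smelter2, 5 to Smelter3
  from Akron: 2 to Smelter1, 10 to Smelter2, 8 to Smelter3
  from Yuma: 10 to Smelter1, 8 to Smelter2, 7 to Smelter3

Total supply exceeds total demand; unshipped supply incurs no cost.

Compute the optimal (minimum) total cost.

1097

One minimum-cost allocation:
  Joplin to Smelter2: 16 × 12 = 192
  Joplin to Smelter3: 55 × 5 = 275
  Akron to Smelter1: 29 × 2 = 58
  Akron to Smelter2: 54 × 10 = 540
  Yuma to Smelter2: 4 × 8 = 32
Total = 192 + 275 + 58 + 540 + 32 = 1097.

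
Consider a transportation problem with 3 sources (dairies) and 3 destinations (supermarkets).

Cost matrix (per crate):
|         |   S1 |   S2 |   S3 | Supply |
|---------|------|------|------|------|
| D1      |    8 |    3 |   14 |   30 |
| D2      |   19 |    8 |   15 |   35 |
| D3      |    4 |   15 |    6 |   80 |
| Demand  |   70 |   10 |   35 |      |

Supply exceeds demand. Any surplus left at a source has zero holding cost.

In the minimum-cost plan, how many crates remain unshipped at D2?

An optimal plan:
  D1->S1: 20 × 8 = 160
  D1->S2: 10 × 3 = 30
  D2->S3: 5 × 15 = 75
  D3->S1: 50 × 4 = 200
  D3->S3: 30 × 6 = 180
Total cost = 645.
D2 ships 5 of its 35, leaving 30.

30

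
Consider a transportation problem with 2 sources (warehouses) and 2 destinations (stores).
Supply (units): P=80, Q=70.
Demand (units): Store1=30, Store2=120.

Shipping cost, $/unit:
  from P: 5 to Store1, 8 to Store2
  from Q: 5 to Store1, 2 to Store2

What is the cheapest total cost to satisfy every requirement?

An optimal shipping plan:
  P–Store1: 30 × $5 = $150
  P–Store2: 50 × $8 = $400
  Q–Store2: 70 × $2 = $140
Total = 150 + 400 + 140 = $690.
(Supply check: P ships 80; Q ships 70.)

690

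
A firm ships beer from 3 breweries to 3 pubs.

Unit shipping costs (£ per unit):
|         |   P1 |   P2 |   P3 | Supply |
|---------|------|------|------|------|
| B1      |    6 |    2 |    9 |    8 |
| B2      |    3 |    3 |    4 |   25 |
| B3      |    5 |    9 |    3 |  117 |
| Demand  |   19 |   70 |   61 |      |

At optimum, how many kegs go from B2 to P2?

The minimum-cost plan:
  B1→P2: 8 × £2 = £16
  B2→P2: 25 × £3 = £75
  B3→P1: 19 × £5 = £95
  B3→P2: 37 × £9 = £333
  B3→P3: 61 × £3 = £183
Total cost = £702.
So B2→P2 carries 25 kegs.

25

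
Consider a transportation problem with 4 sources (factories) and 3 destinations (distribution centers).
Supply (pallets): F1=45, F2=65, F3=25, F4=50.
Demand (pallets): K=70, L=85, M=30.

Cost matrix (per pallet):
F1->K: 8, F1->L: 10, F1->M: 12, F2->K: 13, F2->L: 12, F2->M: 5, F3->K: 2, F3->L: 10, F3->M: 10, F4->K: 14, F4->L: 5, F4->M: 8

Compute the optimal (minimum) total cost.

Optimal allocation:
  F1–K: 45 × 8 = 360
  F2–L: 35 × 12 = 420
  F2–M: 30 × 5 = 150
  F3–K: 25 × 2 = 50
  F4–L: 50 × 5 = 250
Total = 360 + 420 + 150 + 50 + 250 = 1230.

1230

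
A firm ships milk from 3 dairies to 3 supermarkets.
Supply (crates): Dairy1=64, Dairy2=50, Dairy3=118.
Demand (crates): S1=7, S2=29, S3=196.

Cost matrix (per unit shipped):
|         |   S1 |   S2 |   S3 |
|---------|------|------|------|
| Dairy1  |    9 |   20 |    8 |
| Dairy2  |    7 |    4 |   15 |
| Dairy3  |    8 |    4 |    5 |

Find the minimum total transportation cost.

1477

Optimal allocation:
  Dairy1–S3: 64 × 8 = 512
  Dairy2–S1: 7 × 7 = 49
  Dairy2–S2: 29 × 4 = 116
  Dairy2–S3: 14 × 15 = 210
  Dairy3–S3: 118 × 5 = 590
Total = 512 + 49 + 116 + 210 + 590 = 1477.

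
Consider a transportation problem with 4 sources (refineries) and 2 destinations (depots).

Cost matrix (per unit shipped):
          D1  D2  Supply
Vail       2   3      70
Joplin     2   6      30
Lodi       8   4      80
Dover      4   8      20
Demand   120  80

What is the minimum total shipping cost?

One minimum-cost allocation:
  Vail–D1: 70 × 2 = 140
  Joplin–D1: 30 × 2 = 60
  Lodi–D2: 80 × 4 = 320
  Dover–D1: 20 × 4 = 80
Total = 140 + 60 + 320 + 80 = 600.
(Supply check: Vail ships 70; Joplin ships 30; Lodi ships 80; Dover ships 20.)

600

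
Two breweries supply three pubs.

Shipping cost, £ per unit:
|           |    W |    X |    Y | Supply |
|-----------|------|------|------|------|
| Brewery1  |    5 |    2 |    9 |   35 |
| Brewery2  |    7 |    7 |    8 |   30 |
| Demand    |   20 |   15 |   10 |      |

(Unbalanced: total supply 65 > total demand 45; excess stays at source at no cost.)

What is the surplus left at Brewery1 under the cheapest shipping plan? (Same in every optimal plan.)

0

An optimal plan:
  Brewery1->W: 20 × £5 = £100
  Brewery1->X: 15 × £2 = £30
  Brewery2->Y: 10 × £8 = £80
Total cost = £210.
Brewery1 ships 35 of its 35, leaving 0.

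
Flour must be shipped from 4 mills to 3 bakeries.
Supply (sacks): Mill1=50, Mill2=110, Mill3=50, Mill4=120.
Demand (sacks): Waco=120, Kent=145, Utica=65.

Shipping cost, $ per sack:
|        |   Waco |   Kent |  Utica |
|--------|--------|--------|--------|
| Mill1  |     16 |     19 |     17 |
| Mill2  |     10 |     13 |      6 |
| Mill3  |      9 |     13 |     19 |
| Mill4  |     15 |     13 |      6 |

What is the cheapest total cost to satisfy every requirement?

3725

A cheapest plan:
  Mill1->Kent: 50 × $19 = $950
  Mill2->Waco: 70 × $10 = $700
  Mill2->Kent: 40 × $13 = $520
  Mill3->Waco: 50 × $9 = $450
  Mill4->Kent: 55 × $13 = $715
  Mill4->Utica: 65 × $6 = $390
Total = 950 + 700 + 520 + 450 + 715 + 390 = $3725.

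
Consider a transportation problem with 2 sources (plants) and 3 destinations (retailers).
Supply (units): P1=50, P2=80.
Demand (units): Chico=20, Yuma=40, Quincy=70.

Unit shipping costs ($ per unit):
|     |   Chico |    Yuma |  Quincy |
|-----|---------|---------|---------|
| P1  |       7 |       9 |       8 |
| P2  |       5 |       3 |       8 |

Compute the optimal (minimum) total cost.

780

One minimum-cost allocation:
  P1→Quincy: 50 × $8 = $400
  P2→Chico: 20 × $5 = $100
  P2→Yuma: 40 × $3 = $120
  P2→Quincy: 20 × $8 = $160
Total = 400 + 100 + 120 + 160 = $780.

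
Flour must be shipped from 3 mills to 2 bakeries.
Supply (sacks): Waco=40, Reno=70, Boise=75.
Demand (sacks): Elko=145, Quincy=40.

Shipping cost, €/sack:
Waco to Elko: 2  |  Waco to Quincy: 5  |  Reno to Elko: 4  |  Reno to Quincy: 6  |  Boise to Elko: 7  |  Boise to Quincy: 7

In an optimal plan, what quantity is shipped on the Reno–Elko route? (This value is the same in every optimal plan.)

70

Solving gives:
  Waco to Elko: 40 × €2 = €80
  Reno to Elko: 70 × €4 = €280
  Boise to Elko: 35 × €7 = €245
  Boise to Quincy: 40 × €7 = €280
Total cost = €885.
So Reno→Elko carries 70 sacks.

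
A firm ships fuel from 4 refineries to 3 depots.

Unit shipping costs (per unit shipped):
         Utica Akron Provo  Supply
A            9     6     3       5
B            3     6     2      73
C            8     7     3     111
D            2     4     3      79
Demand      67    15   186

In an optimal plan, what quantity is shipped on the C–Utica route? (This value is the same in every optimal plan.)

Optimal shipments:
  A→Akron: 3 × 6 = 18
  A→Provo: 2 × 3 = 6
  B→Provo: 73 × 2 = 146
  C→Provo: 111 × 3 = 333
  D→Utica: 67 × 2 = 134
  D→Akron: 12 × 4 = 48
Total cost = 685.
The route C→Utica is not used.

0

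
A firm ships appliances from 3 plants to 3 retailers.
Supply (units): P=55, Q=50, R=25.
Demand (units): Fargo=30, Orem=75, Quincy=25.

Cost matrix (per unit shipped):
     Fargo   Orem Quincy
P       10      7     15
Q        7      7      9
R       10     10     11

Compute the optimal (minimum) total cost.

A cheapest plan:
  P→Orem: 55 × 7 = 385
  Q→Fargo: 30 × 7 = 210
  Q→Orem: 20 × 7 = 140
  R→Quincy: 25 × 11 = 275
Total = 385 + 210 + 140 + 275 = 1010.
(Supply check: P ships 55; Q ships 50; R ships 25.)

1010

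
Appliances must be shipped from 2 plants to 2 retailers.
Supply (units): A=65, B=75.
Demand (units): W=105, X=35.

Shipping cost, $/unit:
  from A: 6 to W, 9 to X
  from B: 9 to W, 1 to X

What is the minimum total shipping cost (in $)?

An optimal shipping plan:
  A→W: 65 × $6 = $390
  B→W: 40 × $9 = $360
  B→X: 35 × $1 = $35
Total = 390 + 360 + 35 = $785.

785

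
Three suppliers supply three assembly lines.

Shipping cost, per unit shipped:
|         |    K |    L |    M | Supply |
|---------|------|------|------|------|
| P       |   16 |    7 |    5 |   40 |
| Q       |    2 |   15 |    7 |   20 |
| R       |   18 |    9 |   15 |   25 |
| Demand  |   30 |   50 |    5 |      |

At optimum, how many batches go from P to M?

Optimal shipments:
  P–L: 35 × 7 = 245
  P–M: 5 × 5 = 25
  Q–K: 20 × 2 = 40
  R–K: 10 × 18 = 180
  R–L: 15 × 9 = 135
Total cost = 625.
So P→M carries 5 batches.

5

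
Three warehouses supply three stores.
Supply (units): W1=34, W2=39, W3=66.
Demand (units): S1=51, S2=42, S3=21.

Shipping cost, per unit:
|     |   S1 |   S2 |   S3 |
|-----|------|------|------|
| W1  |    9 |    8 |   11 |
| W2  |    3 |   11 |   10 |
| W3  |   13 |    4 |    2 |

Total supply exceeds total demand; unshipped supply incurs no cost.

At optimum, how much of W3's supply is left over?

3

An optimal plan:
  W1–S1: 12 units
  W2–S1: 39 units
  W3–S2: 42 units
  W3–S3: 21 units
Total cost = 435.
W3 ships 63 of its 66, leaving 3.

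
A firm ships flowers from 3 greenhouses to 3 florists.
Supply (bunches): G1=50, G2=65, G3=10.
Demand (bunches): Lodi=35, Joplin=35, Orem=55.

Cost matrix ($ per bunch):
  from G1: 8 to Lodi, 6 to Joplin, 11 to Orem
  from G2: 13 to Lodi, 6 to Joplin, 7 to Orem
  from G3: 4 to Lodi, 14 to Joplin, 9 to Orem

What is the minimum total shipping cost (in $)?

835

A cheapest plan:
  G1→Lodi: 25 × $8 = $200
  G1→Joplin: 25 × $6 = $150
  G2→Joplin: 10 × $6 = $60
  G2→Orem: 55 × $7 = $385
  G3→Lodi: 10 × $4 = $40
Total = 200 + 150 + 60 + 385 + 40 = $835.
(Supply check: G1 ships 50; G2 ships 65; G3 ships 10.)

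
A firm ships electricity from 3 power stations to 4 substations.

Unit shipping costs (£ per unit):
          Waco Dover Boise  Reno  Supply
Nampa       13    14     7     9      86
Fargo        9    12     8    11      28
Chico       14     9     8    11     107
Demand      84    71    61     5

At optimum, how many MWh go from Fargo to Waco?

28

The minimum-cost plan:
  Nampa to Waco: 20 × £13 = £260
  Nampa to Boise: 61 × £7 = £427
  Nampa to Reno: 5 × £9 = £45
  Fargo to Waco: 28 × £9 = £252
  Chico to Waco: 36 × £14 = £504
  Chico to Dover: 71 × £9 = £639
Total cost = £2127.
So Fargo→Waco carries 28 MWh.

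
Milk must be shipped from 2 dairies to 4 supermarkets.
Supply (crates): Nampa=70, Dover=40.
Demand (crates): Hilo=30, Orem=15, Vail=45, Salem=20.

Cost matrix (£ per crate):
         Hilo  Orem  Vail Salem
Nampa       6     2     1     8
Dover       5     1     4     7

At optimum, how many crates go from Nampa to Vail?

45

The minimum-cost plan:
  Nampa to Hilo: 25 × £6 = £150
  Nampa to Vail: 45 × £1 = £45
  Dover to Hilo: 5 × £5 = £25
  Dover to Orem: 15 × £1 = £15
  Dover to Salem: 20 × £7 = £140
Total cost = £375.
So Nampa→Vail carries 45 crates.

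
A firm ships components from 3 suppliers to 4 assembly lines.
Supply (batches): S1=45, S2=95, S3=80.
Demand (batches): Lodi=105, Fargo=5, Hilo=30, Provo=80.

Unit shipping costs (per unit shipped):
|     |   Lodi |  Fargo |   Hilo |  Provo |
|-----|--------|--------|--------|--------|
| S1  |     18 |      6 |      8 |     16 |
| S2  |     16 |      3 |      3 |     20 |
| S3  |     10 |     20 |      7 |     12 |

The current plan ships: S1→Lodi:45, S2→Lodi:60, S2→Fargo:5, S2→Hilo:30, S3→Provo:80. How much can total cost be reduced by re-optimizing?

180

Current plan cost = 45·18 + 60·16 + 5·3 + 30·3 + 80·12 = 2835.
Optimal plan:
  S1 to Provo: 45 × 16 = 720
  S2 to Lodi: 60 × 16 = 960
  S2 to Fargo: 5 × 3 = 15
  S2 to Hilo: 30 × 3 = 90
  S3 to Lodi: 45 × 10 = 450
  S3 to Provo: 35 × 12 = 420
Optimal cost = 2655.
Saving = 2835 − 2655 = 180.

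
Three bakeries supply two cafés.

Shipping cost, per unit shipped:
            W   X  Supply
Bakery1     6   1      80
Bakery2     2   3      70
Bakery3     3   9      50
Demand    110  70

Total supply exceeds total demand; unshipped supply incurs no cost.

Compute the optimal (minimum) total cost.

330

An optimal shipping plan:
  Bakery1→X: 70 × 1 = 70
  Bakery2→W: 70 × 2 = 140
  Bakery3→W: 40 × 3 = 120
Total = 70 + 140 + 120 = 330.
(Supply check: Bakery1 ships 70; Bakery2 ships 70; Bakery3 ships 40.)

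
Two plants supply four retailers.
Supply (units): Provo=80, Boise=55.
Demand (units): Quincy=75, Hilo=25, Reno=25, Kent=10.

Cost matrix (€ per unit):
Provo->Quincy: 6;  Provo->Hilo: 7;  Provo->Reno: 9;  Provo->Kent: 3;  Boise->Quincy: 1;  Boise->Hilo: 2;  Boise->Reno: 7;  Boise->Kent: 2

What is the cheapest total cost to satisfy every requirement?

An optimal shipping plan:
  Provo to Quincy: 20 units
  Provo to Hilo: 25 units
  Provo to Reno: 25 units
  Provo to Kent: 10 units
  Boise to Quincy: 55 units
Total cost = €605.

605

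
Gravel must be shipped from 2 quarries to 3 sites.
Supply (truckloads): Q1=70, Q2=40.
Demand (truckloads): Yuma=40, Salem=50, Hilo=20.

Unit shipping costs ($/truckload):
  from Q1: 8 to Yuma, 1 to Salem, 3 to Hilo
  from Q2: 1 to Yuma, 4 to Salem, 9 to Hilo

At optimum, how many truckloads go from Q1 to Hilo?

The minimum-cost plan:
  Q1–Salem: 50 × $1 = $50
  Q1–Hilo: 20 × $3 = $60
  Q2–Yuma: 40 × $1 = $40
Total cost = $150.
So Q1→Hilo carries 20 truckloads.

20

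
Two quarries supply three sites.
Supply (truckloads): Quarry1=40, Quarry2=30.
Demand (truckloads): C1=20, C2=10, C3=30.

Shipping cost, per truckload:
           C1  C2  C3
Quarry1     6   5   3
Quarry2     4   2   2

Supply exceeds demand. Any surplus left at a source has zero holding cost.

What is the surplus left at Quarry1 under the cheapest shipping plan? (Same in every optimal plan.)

10

An optimal plan:
  Quarry1–C3: 30 × 3 = 90
  Quarry2–C1: 20 × 4 = 80
  Quarry2–C2: 10 × 2 = 20
Total cost = 190.
Quarry1 ships 30 of its 40, leaving 10.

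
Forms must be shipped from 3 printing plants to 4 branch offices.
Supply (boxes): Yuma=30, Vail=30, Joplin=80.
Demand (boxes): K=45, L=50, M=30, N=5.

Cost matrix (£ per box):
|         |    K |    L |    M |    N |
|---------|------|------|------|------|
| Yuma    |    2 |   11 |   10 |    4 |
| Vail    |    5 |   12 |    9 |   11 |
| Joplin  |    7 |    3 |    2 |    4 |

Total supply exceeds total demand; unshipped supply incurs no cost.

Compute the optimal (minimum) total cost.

A cheapest plan:
  Yuma→K: 25 × £2 = £50
  Yuma→N: 5 × £4 = £20
  Vail→K: 20 × £5 = £100
  Joplin→L: 50 × £3 = £150
  Joplin→M: 30 × £2 = £60
Total = 50 + 20 + 100 + 150 + 60 = £380.

380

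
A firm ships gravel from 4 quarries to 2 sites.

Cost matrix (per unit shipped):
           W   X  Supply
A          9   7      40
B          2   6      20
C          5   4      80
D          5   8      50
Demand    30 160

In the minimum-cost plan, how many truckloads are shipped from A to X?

Solving gives:
  A to X: 40 truckloads
  B to W: 20 truckloads
  C to X: 80 truckloads
  D to W: 10 truckloads
  D to X: 40 truckloads
Total cost = 1010.
So A→X carries 40 truckloads.

40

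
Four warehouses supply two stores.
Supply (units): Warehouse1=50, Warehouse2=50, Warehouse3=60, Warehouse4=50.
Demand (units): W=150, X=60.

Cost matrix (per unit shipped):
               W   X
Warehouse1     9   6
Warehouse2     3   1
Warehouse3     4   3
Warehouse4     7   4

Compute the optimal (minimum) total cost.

1010

An optimal shipping plan:
  Warehouse1→W: 40 units
  Warehouse1→X: 10 units
  Warehouse2→W: 50 units
  Warehouse3→W: 60 units
  Warehouse4→X: 50 units
Total cost = 1010.
(Supply check: Warehouse1 ships 50; Warehouse2 ships 50; Warehouse3 ships 60; Warehouse4 ships 50.)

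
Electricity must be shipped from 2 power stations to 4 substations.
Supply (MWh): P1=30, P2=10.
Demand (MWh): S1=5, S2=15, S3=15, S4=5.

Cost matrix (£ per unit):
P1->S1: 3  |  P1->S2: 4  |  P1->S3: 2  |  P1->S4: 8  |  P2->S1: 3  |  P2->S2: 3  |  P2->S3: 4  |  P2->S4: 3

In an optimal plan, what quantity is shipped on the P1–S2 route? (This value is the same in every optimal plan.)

Optimal shipments:
  P1 to S1: 5 × £3 = £15
  P1 to S2: 10 × £4 = £40
  P1 to S3: 15 × £2 = £30
  P2 to S2: 5 × £3 = £15
  P2 to S4: 5 × £3 = £15
Total cost = £115.
So P1→S2 carries 10 MWh.

10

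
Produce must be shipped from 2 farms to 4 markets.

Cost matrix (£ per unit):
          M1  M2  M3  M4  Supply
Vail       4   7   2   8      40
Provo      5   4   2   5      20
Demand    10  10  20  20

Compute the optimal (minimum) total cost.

An optimal shipping plan:
  Vail to M1: 10 crates
  Vail to M2: 10 crates
  Vail to M3: 20 crates
  Provo to M4: 20 crates
Total cost = £250.
(Supply check: Vail ships 40; Provo ships 20.)

250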